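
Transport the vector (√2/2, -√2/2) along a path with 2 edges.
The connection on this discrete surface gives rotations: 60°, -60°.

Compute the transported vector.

Total rotation: 60° + (-60°) = 0°. Final vector: (0.7071, -0.7071)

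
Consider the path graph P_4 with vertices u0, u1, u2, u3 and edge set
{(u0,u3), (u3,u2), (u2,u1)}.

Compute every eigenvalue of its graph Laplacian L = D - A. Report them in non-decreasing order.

The path graph P_n has Laplacian eigenvalues λ_k = 2 − 2cos(kπ/n), k = 0, 1, …, n−1. Here n = 4:
k=0: 2 − 2cos(0) = 0.0; k=1: 2 − 2cos(π/4) = 0.5858; k=2: 2 − 2cos(π/2) = 2.0; k=3: 2 − 2cos(3π/4) = 3.4142.
Laplacian eigenvalues (increasing order): [0.0, 0.5858, 2.0, 3.4142]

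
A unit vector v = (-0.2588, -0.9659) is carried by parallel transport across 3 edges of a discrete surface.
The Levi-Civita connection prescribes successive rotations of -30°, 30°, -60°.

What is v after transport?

Total rotation: (-30°) + 30° + (-60°) = -60°. Final vector: (-0.9659, -0.2588)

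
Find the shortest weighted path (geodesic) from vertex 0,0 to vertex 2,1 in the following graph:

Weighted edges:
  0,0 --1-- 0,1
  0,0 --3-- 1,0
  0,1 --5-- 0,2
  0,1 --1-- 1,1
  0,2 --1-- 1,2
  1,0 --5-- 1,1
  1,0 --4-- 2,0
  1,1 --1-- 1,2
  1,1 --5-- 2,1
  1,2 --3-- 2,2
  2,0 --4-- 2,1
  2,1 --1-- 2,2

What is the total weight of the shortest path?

Shortest path: 0,0 → 0,1 → 1,1 → 2,1, total weight = 7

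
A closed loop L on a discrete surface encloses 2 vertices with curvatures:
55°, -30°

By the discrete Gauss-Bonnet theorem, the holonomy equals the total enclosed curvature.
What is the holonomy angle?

Holonomy = total enclosed curvature = 55° + (-30°) = 25°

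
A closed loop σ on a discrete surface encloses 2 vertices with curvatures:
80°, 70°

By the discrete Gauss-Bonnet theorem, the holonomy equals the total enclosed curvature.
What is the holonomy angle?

Holonomy = total enclosed curvature = 80° + 70° = 150°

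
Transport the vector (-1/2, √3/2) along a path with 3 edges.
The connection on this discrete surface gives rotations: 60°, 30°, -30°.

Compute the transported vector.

Total rotation: 60° + 30° + (-30°) = 60°. Final vector: (-1, 0)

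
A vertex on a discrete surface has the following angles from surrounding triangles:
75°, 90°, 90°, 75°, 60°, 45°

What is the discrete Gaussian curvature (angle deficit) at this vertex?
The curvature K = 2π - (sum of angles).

Sum of angles = 435°. K = 360° - 435° = -75° = -5π/12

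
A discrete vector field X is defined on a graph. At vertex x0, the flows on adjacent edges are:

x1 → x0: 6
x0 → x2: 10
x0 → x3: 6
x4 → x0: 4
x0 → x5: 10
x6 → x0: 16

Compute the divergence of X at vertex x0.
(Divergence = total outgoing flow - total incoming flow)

Divergence = sum of outgoing flows = (-6) + 10 + 6 + (-4) + 10 + (-16) = 0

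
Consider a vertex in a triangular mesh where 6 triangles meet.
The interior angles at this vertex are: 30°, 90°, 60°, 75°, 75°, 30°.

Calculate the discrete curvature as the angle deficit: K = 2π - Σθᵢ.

Sum of angles = 360°. K = 360° - 360° = 0°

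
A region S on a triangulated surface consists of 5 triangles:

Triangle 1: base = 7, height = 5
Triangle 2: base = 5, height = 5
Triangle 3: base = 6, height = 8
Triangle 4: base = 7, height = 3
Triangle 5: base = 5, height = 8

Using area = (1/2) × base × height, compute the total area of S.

(1/2)×7×5 + (1/2)×5×5 + (1/2)×6×8 + (1/2)×7×3 + (1/2)×5×8 = 84.5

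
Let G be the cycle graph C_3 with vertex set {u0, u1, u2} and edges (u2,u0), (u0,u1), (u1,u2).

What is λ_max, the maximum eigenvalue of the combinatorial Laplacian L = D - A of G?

The cycle graph C_n has Laplacian eigenvalues λ_k = 2 − 2cos(2πk/n), k = 0, 1, …, n−1. Here n = 3:
k=0: 2 − 2cos(0) = 0.0; k=1: 2 − 2cos(2π/3) = 3.0; k=2: 2 − 2cos(4π/3) = 3.0.
Laplacian eigenvalues: [0.0, 3.0, 3.0]. Largest eigenvalue (spectral radius) = 3.0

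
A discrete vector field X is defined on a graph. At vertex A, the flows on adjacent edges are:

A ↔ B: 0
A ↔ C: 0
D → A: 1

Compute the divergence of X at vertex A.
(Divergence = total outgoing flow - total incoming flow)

Divergence = sum of outgoing flows = 0 + 0 + (-1) = -1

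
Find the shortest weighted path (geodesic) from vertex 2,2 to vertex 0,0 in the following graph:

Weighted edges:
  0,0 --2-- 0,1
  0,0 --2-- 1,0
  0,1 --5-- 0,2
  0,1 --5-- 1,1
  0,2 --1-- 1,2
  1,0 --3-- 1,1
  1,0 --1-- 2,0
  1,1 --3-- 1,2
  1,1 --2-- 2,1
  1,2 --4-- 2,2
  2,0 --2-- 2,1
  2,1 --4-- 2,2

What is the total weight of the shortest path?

Shortest path: 2,2 → 2,1 → 2,0 → 1,0 → 0,0, total weight = 9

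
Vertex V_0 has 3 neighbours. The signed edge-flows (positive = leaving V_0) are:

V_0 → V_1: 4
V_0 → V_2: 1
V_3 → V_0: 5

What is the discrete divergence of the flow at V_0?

Divergence = sum of outgoing flows = 4 + 1 + (-5) = 0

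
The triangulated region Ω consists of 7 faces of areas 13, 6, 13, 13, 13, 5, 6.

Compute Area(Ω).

13 + 6 + 13 + 13 + 13 + 5 + 6 = 69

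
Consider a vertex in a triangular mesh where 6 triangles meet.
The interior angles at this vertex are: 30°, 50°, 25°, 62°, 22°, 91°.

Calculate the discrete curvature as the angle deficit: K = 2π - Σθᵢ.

Sum of angles = 280°. K = 360° - 280° = 80° = 4π/9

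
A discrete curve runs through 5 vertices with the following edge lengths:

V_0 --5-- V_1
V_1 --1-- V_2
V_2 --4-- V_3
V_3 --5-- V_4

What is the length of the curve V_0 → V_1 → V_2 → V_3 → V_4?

Arc length = 5 + 1 + 4 + 5 = 15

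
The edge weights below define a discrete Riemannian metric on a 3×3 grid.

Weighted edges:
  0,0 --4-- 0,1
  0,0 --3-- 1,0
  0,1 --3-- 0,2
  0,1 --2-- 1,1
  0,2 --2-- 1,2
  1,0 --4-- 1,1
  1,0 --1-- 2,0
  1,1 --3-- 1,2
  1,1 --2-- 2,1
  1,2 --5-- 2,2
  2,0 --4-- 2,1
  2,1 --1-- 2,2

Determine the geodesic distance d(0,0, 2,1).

Shortest path: 0,0 → 1,0 → 2,0 → 2,1, total weight = 8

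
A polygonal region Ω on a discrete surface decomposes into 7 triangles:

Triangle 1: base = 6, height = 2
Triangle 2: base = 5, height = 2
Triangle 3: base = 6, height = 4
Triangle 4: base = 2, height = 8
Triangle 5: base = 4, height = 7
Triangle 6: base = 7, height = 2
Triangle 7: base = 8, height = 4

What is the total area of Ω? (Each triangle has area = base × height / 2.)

(1/2)×6×2 + (1/2)×5×2 + (1/2)×6×4 + (1/2)×2×8 + (1/2)×4×7 + (1/2)×7×2 + (1/2)×8×4 = 68.0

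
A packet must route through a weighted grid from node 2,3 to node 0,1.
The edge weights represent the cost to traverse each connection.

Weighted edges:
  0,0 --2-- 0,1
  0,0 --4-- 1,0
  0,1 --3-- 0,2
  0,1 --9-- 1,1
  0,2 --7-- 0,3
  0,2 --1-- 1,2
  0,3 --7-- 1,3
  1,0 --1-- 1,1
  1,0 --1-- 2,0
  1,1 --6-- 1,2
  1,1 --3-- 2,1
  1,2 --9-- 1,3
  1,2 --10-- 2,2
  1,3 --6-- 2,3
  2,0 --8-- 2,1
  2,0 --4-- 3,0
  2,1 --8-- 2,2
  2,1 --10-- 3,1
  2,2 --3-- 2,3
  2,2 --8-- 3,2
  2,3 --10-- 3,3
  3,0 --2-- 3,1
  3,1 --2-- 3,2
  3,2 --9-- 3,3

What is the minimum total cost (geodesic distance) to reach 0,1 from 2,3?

Shortest path: 2,3 → 2,2 → 1,2 → 0,2 → 0,1, total weight = 17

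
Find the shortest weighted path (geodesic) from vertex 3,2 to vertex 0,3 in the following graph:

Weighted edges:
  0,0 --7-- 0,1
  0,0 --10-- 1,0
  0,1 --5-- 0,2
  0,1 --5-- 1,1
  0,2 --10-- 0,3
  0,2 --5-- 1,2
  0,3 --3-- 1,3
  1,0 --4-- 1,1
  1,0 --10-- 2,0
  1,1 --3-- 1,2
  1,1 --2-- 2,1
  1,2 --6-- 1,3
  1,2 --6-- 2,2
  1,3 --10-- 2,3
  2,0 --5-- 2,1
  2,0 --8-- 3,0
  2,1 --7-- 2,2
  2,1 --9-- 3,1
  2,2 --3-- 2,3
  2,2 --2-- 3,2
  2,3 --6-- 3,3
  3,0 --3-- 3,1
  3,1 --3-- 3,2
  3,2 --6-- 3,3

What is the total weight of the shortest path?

Shortest path: 3,2 → 2,2 → 1,2 → 1,3 → 0,3, total weight = 17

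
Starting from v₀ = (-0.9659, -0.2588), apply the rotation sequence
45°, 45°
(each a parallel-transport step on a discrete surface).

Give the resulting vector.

Total rotation: 45° + 45° = 90°. Final vector: (0.2588, -0.9659)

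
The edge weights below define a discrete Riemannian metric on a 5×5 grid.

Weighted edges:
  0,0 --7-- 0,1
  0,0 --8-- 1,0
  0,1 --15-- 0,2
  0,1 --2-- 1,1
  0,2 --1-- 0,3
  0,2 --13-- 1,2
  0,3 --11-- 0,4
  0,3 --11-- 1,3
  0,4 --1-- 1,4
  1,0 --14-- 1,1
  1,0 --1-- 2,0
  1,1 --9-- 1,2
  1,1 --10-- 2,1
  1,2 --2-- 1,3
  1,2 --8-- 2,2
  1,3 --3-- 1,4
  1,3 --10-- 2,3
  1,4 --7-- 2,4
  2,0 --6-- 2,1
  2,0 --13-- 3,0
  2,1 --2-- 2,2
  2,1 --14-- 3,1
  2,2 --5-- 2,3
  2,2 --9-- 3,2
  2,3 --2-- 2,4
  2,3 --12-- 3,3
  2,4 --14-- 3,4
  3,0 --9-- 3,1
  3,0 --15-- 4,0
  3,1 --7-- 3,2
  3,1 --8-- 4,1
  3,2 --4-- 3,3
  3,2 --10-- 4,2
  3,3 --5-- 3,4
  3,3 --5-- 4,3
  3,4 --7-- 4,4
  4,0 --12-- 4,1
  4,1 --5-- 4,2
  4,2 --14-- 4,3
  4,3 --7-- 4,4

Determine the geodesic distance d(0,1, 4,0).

Shortest path: 0,1 → 0,0 → 1,0 → 2,0 → 3,0 → 4,0, total weight = 44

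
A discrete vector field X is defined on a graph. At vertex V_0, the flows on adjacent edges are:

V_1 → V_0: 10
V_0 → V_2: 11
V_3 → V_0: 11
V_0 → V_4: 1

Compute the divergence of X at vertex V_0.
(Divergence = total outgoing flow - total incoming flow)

Divergence = sum of outgoing flows = (-10) + 11 + (-11) + 1 = -9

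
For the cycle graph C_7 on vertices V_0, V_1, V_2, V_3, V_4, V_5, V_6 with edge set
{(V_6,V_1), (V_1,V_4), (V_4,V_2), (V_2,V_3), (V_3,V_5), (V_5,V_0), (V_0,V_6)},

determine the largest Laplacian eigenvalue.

The cycle graph C_n has Laplacian eigenvalues λ_k = 2 − 2cos(2πk/n), k = 0, 1, …, n−1. Here n = 7:
k=0: 2 − 2cos(0) = 0.0; k=1: 2 − 2cos(2π/7) = 0.753; k=2: 2 − 2cos(4π/7) = 2.445; k=3: 2 − 2cos(6π/7) = 3.8019; k=4: 2 − 2cos(8π/7) = 3.8019; k=5: 2 − 2cos(10π/7) = 2.445; k=6: 2 − 2cos(12π/7) = 0.753.
Laplacian eigenvalues: [0.0, 0.753, 0.753, 2.445, 2.445, 3.8019, 3.8019]. Largest eigenvalue (spectral radius) = 3.8019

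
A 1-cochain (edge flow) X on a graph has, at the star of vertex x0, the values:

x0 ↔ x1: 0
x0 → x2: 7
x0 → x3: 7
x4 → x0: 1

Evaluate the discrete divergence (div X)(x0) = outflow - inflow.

Divergence = sum of outgoing flows = 0 + 7 + 7 + (-1) = 13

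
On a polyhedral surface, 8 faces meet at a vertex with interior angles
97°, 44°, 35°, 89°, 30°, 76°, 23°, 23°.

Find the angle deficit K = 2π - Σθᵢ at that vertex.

Sum of angles = 417°. K = 360° - 417° = -57° = -19π/60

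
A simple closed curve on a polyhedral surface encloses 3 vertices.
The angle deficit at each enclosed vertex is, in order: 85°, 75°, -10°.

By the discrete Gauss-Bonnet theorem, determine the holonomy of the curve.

Holonomy = total enclosed curvature = 85° + 75° + (-10°) = 150°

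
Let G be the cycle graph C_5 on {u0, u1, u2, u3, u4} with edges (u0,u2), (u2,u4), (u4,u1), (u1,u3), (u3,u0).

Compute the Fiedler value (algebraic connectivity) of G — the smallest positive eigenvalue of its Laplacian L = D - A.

The cycle graph C_n has Laplacian eigenvalues λ_k = 2 − 2cos(2πk/n), k = 0, 1, …, n−1. Here n = 5:
k=0: 2 − 2cos(0) = 0.0; k=1: 2 − 2cos(2π/5) = 1.382; k=2: 2 − 2cos(4π/5) = 3.618; k=3: 2 − 2cos(6π/5) = 3.618; k=4: 2 − 2cos(8π/5) = 1.382.
Laplacian eigenvalues: [0.0, 1.382, 1.382, 3.618, 3.618]. Algebraic connectivity (smallest non-zero eigenvalue) = 1.382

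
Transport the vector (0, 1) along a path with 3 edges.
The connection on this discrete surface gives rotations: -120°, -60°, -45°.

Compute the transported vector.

Total rotation: (-120°) + (-60°) + (-45°) = -225° ≡ 135° (mod 360°). Final vector: (-0.7071, -0.7071)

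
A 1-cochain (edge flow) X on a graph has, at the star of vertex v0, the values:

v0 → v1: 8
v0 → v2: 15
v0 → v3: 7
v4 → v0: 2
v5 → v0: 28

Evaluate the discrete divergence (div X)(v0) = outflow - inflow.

Divergence = sum of outgoing flows = 8 + 15 + 7 + (-2) + (-28) = 0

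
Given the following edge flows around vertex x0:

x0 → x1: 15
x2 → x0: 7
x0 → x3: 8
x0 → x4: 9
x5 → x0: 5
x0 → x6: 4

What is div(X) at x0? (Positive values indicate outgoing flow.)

Divergence = sum of outgoing flows = 15 + (-7) + 8 + 9 + (-5) + 4 = 24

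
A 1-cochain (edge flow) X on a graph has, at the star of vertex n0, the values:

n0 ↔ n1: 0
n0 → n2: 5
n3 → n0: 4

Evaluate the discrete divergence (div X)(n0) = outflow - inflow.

Divergence = sum of outgoing flows = 0 + 5 + (-4) = 1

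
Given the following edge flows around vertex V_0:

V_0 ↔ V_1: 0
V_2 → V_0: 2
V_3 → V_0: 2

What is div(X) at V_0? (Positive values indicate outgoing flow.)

Divergence = sum of outgoing flows = 0 + (-2) + (-2) = -4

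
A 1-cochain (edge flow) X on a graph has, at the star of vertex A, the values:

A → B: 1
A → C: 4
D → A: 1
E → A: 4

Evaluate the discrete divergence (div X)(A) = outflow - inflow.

Divergence = sum of outgoing flows = 1 + 4 + (-1) + (-4) = 0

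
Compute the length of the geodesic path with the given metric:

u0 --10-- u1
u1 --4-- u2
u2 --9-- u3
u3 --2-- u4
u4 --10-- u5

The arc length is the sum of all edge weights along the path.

Arc length = 10 + 4 + 9 + 2 + 10 = 35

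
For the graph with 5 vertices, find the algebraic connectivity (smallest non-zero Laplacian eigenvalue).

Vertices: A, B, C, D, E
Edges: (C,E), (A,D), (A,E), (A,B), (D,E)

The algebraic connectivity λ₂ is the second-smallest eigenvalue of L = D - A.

Degrees: deg(A) = 3, deg(B) = 1, deg(C) = 1, deg(D) = 2, deg(E) = 3.
L = D − A with rows/columns ordered (A, B, C, D, E):
  [ 3, -1,  0, -1, -1]
  [-1,  1,  0,  0,  0]
  [ 0,  0,  1,  0, -1]
  [-1,  0,  0,  2, -1]
  [-1,  0, -1, -1,  3]
Characteristic polynomial: det(λI − L) = λ(λ² − 5λ + 3)(λ² − 5λ + 5).
Roots: λ = 0; (λ² − 5λ + 3) = 0 ⇒ λ = (5 ± √13)/2 ≈ 0.6972, 4.3028; (λ² − 5λ + 5) = 0 ⇒ λ = (5 ± √5)/2 ≈ 1.382, 3.618.
(Check: the roots sum (with multiplicity) to 10, matching trace L = Σdeg = 2·5 = 10.)
Laplacian eigenvalues: [0.0, 0.6972, 1.382, 3.618, 4.3028]. Algebraic connectivity (smallest non-zero eigenvalue) = 0.6972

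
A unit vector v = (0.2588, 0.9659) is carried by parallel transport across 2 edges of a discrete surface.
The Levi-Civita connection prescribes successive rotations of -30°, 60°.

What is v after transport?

Total rotation: (-30°) + 60° = 30°. Final vector: (-0.2588, 0.9659)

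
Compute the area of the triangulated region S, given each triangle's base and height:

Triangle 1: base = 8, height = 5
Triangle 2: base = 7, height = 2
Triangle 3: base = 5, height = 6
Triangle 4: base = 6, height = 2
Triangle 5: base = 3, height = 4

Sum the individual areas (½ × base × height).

(1/2)×8×5 + (1/2)×7×2 + (1/2)×5×6 + (1/2)×6×2 + (1/2)×3×4 = 54.0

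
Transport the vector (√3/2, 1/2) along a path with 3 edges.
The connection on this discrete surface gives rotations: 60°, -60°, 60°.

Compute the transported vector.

Total rotation: 60° + (-60°) + 60° = 60°. Final vector: (0, 1)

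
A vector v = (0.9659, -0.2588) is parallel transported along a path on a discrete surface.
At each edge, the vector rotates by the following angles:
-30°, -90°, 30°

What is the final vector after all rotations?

Total rotation: (-30°) + (-90°) + 30° = -90°. Final vector: (-0.2588, -0.9659)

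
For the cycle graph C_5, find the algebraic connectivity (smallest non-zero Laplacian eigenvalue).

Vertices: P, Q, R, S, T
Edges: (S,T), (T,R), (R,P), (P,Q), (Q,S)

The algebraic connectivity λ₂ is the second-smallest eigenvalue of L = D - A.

The cycle graph C_n has Laplacian eigenvalues λ_k = 2 − 2cos(2πk/n), k = 0, 1, …, n−1. Here n = 5:
k=0: 2 − 2cos(0) = 0.0; k=1: 2 − 2cos(2π/5) = 1.382; k=2: 2 − 2cos(4π/5) = 3.618; k=3: 2 − 2cos(6π/5) = 3.618; k=4: 2 − 2cos(8π/5) = 1.382.
Laplacian eigenvalues: [0.0, 1.382, 1.382, 3.618, 3.618]. Algebraic connectivity (smallest non-zero eigenvalue) = 1.382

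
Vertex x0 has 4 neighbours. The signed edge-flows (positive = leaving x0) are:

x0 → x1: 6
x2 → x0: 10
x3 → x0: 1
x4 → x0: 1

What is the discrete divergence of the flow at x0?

Divergence = sum of outgoing flows = 6 + (-10) + (-1) + (-1) = -6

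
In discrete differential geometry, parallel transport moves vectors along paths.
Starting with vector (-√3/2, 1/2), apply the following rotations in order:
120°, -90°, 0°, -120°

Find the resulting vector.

Total rotation: 120° + (-90°) + 0° + (-120°) = -90°. Final vector: (0.5000, 0.8660)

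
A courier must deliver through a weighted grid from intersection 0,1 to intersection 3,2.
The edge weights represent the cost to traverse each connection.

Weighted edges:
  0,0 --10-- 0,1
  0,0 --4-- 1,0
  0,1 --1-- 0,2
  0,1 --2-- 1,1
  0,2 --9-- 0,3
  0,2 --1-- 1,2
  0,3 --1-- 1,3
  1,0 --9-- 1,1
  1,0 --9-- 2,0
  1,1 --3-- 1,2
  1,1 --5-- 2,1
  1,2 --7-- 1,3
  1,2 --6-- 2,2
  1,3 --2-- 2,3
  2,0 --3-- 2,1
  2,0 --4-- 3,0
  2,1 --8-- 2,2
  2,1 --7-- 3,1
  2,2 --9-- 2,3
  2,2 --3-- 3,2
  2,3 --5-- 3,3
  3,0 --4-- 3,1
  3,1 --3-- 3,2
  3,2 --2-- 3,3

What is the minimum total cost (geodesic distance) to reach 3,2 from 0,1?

Shortest path: 0,1 → 0,2 → 1,2 → 2,2 → 3,2, total weight = 11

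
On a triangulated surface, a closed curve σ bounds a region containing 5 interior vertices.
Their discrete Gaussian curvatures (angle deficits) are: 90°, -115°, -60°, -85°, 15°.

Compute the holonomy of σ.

Holonomy = total enclosed curvature = 90° + (-115°) + (-60°) + (-85°) + 15° = -155°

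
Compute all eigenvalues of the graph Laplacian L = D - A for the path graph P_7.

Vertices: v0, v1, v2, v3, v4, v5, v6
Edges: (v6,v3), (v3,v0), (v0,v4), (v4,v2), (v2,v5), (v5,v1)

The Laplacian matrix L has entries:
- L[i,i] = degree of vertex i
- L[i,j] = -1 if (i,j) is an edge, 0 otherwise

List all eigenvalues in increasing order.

The path graph P_n has Laplacian eigenvalues λ_k = 2 − 2cos(kπ/n), k = 0, 1, …, n−1. Here n = 7:
k=0: 2 − 2cos(0) = 0.0; k=1: 2 − 2cos(π/7) = 0.1981; k=2: 2 − 2cos(2π/7) = 0.753; k=3: 2 − 2cos(3π/7) = 1.555; k=4: 2 − 2cos(4π/7) = 2.445; k=5: 2 − 2cos(5π/7) = 3.247; k=6: 2 − 2cos(6π/7) = 3.8019.
Laplacian eigenvalues (increasing order): [0.0, 0.1981, 0.753, 1.555, 2.445, 3.247, 3.8019]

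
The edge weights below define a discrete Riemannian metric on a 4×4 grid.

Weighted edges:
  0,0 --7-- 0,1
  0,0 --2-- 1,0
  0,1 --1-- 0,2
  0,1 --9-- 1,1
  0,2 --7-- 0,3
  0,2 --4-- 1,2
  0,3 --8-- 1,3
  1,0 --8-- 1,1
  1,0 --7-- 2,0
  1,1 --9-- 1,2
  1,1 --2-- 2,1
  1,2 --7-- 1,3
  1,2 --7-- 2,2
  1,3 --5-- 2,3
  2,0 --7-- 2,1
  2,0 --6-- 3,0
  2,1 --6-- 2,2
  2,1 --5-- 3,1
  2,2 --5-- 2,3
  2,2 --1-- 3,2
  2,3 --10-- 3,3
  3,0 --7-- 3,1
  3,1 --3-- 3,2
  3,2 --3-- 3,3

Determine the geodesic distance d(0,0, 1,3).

Shortest path: 0,0 → 0,1 → 0,2 → 1,2 → 1,3, total weight = 19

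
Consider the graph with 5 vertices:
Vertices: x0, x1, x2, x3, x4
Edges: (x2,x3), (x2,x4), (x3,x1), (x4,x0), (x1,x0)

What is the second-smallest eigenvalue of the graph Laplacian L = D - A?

Degrees: deg(x0) = 2, deg(x1) = 2, deg(x2) = 2, deg(x3) = 2, deg(x4) = 2.
L = D − A with rows/columns ordered (x0, x1, x2, x3, x4):
  [ 2, -1,  0,  0, -1]
  [-1,  2,  0, -1,  0]
  [ 0,  0,  2, -1, -1]
  [ 0, -1, -1,  2,  0]
  [-1,  0, -1,  0,  2]
Characteristic polynomial: det(λI − L) = λ(λ² − 5λ + 5)².
Roots: λ = 0; (λ² − 5λ + 5) = 0 ⇒ λ = (5 ± √5)/2 ≈ 1.382, 3.618 (multiplicity 2).
(Check: the roots sum (with multiplicity) to 10, matching trace L = Σdeg = 2·5 = 10.)
Laplacian eigenvalues: [0.0, 1.382, 1.382, 3.618, 3.618]. Algebraic connectivity (smallest non-zero eigenvalue) = 1.382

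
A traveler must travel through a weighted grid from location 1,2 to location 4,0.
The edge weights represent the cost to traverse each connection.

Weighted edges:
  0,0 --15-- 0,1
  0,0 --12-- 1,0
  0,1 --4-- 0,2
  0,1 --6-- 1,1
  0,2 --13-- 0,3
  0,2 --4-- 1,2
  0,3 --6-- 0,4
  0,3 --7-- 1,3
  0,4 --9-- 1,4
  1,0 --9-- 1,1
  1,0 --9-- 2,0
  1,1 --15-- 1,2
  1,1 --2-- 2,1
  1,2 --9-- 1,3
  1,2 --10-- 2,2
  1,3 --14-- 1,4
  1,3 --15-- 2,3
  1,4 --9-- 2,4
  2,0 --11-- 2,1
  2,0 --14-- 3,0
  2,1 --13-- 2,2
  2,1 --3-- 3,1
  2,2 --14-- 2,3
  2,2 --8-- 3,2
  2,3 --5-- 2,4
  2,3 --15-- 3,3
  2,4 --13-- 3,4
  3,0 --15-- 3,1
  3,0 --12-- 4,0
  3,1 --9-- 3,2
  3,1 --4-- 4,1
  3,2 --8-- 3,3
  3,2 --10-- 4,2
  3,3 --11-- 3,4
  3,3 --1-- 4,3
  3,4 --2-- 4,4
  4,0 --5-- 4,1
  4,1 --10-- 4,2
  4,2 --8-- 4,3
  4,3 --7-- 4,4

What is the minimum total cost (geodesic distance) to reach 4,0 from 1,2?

Shortest path: 1,2 → 0,2 → 0,1 → 1,1 → 2,1 → 3,1 → 4,1 → 4,0, total weight = 28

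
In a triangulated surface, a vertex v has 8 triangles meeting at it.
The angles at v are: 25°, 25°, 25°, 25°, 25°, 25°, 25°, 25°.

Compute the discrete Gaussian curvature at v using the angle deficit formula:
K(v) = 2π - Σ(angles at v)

Sum of angles = 200°. K = 360° - 200° = 160° = 8π/9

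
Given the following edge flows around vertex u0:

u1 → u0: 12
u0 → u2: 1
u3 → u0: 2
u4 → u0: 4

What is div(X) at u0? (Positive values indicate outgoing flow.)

Divergence = sum of outgoing flows = (-12) + 1 + (-2) + (-4) = -17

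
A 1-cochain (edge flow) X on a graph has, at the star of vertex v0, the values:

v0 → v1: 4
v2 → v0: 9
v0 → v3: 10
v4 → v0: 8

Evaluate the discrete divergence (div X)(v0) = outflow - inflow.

Divergence = sum of outgoing flows = 4 + (-9) + 10 + (-8) = -3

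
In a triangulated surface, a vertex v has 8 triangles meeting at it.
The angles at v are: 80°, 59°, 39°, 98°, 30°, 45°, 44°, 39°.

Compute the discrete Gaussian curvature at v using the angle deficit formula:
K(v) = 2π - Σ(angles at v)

Sum of angles = 434°. K = 360° - 434° = -74° = -37π/90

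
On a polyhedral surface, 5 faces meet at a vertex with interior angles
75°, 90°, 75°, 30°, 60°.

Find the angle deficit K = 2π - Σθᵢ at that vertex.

Sum of angles = 330°. K = 360° - 330° = 30°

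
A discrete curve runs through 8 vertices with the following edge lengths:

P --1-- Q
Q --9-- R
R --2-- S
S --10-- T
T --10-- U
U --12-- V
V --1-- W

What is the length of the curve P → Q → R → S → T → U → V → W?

Arc length = 1 + 9 + 2 + 10 + 10 + 12 + 1 = 45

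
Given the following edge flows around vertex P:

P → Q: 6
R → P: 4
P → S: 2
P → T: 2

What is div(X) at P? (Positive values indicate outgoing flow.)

Divergence = sum of outgoing flows = 6 + (-4) + 2 + 2 = 6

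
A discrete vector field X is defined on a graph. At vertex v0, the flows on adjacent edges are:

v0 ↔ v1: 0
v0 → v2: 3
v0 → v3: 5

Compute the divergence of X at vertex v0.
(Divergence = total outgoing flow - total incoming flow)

Divergence = sum of outgoing flows = 0 + 3 + 5 = 8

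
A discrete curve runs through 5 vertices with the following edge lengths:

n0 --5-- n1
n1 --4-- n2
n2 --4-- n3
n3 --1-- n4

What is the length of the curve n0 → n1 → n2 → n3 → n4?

Arc length = 5 + 4 + 4 + 1 = 14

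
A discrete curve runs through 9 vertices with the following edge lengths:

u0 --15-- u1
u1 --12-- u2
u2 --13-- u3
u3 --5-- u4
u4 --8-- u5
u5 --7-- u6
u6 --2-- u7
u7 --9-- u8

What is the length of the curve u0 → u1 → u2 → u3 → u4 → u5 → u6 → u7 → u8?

Arc length = 15 + 12 + 13 + 5 + 8 + 7 + 2 + 9 = 71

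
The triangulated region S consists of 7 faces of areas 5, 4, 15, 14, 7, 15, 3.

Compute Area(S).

5 + 4 + 15 + 14 + 7 + 15 + 3 = 63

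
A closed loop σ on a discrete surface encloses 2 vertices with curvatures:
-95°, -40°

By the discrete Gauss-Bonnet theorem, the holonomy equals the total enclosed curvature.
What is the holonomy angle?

Holonomy = total enclosed curvature = (-95°) + (-40°) = -135°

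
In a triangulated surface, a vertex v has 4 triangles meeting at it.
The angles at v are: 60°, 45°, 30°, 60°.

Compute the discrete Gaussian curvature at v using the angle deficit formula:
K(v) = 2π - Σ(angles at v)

Sum of angles = 195°. K = 360° - 195° = 165° = 11π/12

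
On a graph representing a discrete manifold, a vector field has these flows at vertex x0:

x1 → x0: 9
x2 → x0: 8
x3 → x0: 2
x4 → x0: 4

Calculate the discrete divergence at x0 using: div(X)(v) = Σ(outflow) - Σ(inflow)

Divergence = sum of outgoing flows = (-9) + (-8) + (-2) + (-4) = -23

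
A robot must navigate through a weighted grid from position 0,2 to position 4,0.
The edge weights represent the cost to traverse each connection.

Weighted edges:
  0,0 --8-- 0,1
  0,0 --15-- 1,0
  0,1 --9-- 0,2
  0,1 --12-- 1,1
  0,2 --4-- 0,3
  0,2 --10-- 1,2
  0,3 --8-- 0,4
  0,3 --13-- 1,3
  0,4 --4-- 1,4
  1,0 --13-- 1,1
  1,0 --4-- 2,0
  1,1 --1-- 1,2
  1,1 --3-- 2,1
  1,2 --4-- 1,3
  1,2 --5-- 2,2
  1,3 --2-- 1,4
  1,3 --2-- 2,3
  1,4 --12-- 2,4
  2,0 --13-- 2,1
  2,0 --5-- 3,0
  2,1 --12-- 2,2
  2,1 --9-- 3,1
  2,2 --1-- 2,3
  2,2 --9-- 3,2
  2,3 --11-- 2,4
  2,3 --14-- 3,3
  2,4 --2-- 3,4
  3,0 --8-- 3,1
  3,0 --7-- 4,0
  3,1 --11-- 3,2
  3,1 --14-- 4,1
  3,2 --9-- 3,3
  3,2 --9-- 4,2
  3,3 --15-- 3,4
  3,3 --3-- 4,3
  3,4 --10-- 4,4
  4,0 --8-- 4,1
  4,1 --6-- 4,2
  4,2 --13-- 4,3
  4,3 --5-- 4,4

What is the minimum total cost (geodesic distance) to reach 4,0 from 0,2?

Shortest path: 0,2 → 1,2 → 1,1 → 2,1 → 3,1 → 3,0 → 4,0, total weight = 38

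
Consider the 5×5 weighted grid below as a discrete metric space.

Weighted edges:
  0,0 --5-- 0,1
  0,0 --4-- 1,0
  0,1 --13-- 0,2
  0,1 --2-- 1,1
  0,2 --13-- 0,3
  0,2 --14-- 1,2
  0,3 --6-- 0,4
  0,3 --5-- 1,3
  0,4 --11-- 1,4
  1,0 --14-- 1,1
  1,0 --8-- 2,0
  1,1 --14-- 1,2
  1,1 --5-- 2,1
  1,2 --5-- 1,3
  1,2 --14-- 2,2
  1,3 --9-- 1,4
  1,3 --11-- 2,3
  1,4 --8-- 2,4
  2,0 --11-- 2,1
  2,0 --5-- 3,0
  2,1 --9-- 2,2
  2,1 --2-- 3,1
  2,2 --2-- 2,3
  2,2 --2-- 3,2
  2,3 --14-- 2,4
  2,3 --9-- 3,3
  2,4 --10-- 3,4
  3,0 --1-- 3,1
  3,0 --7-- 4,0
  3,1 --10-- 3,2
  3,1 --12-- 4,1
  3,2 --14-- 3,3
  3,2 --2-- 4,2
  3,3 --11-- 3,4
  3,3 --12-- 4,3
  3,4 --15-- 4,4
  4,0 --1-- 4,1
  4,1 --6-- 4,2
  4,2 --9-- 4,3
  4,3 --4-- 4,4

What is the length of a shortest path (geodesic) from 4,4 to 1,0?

Shortest path: 4,4 → 4,3 → 4,2 → 3,2 → 3,1 → 3,0 → 2,0 → 1,0, total weight = 39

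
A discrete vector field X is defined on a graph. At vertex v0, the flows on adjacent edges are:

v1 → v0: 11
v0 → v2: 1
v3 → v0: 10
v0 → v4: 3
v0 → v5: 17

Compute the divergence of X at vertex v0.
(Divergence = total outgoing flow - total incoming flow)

Divergence = sum of outgoing flows = (-11) + 1 + (-10) + 3 + 17 = 0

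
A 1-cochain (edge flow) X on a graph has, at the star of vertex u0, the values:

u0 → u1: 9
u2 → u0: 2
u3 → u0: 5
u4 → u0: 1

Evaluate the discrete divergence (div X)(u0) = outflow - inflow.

Divergence = sum of outgoing flows = 9 + (-2) + (-5) + (-1) = 1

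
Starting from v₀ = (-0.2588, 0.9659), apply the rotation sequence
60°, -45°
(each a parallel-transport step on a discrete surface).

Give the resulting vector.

Total rotation: 60° + (-45°) = 15°. Final vector: (-0.5000, 0.8660)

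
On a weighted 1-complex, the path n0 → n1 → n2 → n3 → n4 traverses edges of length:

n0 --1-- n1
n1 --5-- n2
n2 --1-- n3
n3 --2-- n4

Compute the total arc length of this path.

Arc length = 1 + 5 + 1 + 2 = 9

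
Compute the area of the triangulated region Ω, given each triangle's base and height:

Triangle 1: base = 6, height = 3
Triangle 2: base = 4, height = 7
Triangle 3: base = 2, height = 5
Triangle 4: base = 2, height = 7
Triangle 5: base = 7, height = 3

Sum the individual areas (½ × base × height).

(1/2)×6×3 + (1/2)×4×7 + (1/2)×2×5 + (1/2)×2×7 + (1/2)×7×3 = 45.5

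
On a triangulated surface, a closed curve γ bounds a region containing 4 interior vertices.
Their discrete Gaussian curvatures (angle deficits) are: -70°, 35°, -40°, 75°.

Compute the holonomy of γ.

Holonomy = total enclosed curvature = (-70°) + 35° + (-40°) + 75° = 0°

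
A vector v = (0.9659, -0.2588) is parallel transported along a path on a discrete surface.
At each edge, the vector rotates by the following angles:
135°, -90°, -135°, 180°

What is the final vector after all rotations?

Total rotation: 135° + (-90°) + (-135°) + 180° = 90°. Final vector: (0.2588, 0.9659)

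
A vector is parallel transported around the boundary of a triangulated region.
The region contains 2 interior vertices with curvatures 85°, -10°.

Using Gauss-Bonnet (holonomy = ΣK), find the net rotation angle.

Holonomy = total enclosed curvature = 85° + (-10°) = 75°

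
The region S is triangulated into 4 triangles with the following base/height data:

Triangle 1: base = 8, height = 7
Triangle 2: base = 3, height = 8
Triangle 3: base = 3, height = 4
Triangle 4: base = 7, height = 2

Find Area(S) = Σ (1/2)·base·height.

(1/2)×8×7 + (1/2)×3×8 + (1/2)×3×4 + (1/2)×7×2 = 53.0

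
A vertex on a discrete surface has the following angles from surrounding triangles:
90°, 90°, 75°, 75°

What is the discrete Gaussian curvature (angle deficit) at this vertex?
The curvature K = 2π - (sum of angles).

Sum of angles = 330°. K = 360° - 330° = 30° = π/6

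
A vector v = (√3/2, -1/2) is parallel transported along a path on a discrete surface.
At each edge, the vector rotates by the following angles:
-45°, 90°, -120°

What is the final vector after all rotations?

Total rotation: (-45°) + 90° + (-120°) = -75°. Final vector: (-0.2588, -0.9659)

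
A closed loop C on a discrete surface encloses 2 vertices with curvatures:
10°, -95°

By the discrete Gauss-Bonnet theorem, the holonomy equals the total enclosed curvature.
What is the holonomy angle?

Holonomy = total enclosed curvature = 10° + (-95°) = -85°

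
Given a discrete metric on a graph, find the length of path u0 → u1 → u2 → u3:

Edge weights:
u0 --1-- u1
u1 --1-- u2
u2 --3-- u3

Arc length = 1 + 1 + 3 = 5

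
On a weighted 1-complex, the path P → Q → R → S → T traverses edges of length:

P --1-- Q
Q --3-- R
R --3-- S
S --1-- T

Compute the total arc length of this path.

Arc length = 1 + 3 + 3 + 1 = 8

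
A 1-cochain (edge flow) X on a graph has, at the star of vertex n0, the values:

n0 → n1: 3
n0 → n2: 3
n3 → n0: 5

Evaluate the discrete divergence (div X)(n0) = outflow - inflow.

Divergence = sum of outgoing flows = 3 + 3 + (-5) = 1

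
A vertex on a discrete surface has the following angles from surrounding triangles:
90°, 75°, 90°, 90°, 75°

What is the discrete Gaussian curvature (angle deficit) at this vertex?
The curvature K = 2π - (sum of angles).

Sum of angles = 420°. K = 360° - 420° = -60°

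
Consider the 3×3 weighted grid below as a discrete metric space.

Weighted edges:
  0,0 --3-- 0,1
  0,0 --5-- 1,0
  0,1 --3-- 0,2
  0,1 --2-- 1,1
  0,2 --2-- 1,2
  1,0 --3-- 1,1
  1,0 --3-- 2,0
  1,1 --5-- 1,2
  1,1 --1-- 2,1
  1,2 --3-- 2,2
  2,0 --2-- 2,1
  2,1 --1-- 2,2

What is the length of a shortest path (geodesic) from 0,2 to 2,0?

Shortest path: 0,2 → 0,1 → 1,1 → 2,1 → 2,0, total weight = 8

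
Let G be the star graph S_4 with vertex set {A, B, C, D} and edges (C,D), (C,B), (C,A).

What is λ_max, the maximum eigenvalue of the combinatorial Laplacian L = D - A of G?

The star S_4 is the complete bipartite graph K_{1,3} (one hub of degree 3, 3 leaves of degree 1). The Laplacian spectrum of K_{p,q} is 0, p (multiplicity q−1), q (multiplicity p−1), p+q. With p = 1, q = 3: 0 once, 1 with multiplicity 2, and 4 once. (Check: trace L = sum of degrees = 6 = 2·1 + 4.)
Laplacian eigenvalues: [0.0, 1.0, 1.0, 4.0]. Largest eigenvalue (spectral radius) = 4.0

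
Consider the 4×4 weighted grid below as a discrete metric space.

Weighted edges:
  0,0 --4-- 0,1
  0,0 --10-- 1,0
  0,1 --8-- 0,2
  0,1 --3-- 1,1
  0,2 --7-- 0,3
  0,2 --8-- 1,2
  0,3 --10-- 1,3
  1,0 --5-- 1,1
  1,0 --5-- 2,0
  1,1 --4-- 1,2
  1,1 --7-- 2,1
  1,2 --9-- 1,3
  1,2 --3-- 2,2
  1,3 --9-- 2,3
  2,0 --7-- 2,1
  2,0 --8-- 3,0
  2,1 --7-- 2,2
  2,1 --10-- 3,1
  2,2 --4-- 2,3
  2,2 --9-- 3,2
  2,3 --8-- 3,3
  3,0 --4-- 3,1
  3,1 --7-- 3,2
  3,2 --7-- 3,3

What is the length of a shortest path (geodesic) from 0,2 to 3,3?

Shortest path: 0,2 → 1,2 → 2,2 → 2,3 → 3,3, total weight = 23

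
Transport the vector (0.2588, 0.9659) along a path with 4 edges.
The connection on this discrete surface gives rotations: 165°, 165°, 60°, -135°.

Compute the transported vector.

Total rotation: 165° + 165° + 60° + (-135°) = 255° ≡ -105° (mod 360°). Final vector: (0.8660, -0.5000)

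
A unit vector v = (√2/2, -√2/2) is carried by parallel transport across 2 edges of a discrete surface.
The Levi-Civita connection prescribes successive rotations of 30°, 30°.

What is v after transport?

Total rotation: 30° + 30° = 60°. Final vector: (0.9659, 0.2588)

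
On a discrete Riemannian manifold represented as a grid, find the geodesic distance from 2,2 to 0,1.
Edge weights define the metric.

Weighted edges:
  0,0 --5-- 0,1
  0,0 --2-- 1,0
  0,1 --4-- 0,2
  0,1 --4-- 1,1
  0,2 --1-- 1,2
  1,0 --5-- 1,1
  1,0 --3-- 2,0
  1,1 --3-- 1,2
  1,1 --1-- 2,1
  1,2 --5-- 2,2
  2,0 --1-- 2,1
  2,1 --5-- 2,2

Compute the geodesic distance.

Shortest path: 2,2 → 1,2 → 0,2 → 0,1, total weight = 10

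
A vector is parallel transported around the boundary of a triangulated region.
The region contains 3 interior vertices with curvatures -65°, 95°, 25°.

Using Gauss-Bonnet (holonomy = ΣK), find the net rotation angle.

Holonomy = total enclosed curvature = (-65°) + 95° + 25° = 55°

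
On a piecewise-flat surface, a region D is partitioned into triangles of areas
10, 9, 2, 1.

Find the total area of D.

10 + 9 + 2 + 1 = 22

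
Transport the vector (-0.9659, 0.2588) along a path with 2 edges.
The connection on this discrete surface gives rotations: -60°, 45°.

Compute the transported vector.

Total rotation: (-60°) + 45° = -15°. Final vector: (-0.8660, 0.5000)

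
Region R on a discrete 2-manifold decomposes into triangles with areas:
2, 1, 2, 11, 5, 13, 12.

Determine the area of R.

2 + 1 + 2 + 11 + 5 + 13 + 12 = 46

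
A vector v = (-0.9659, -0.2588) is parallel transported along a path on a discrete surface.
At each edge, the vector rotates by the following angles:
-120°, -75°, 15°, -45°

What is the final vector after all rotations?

Total rotation: (-120°) + (-75°) + 15° + (-45°) = -225° ≡ 135° (mod 360°). Final vector: (0.8660, -0.5000)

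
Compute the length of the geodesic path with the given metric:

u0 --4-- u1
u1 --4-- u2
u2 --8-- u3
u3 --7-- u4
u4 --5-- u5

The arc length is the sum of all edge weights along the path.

Arc length = 4 + 4 + 8 + 7 + 5 = 28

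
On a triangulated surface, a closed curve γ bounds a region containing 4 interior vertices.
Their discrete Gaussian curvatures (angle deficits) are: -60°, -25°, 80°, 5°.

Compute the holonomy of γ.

Holonomy = total enclosed curvature = (-60°) + (-25°) + 80° + 5° = 0°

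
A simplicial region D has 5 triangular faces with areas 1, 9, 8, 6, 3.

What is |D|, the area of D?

1 + 9 + 8 + 6 + 3 = 27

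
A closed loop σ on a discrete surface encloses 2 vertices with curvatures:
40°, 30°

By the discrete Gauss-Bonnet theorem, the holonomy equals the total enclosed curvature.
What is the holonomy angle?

Holonomy = total enclosed curvature = 40° + 30° = 70°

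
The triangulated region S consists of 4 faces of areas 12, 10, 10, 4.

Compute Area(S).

12 + 10 + 10 + 4 = 36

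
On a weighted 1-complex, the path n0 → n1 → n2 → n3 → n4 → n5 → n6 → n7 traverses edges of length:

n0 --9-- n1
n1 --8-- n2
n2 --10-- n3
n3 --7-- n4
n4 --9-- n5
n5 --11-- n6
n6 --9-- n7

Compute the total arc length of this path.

Arc length = 9 + 8 + 10 + 7 + 9 + 11 + 9 = 63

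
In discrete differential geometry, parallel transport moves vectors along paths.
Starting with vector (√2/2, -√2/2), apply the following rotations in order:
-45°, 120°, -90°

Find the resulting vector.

Total rotation: (-45°) + 120° + (-90°) = -15°. Final vector: (0.5000, -0.8660)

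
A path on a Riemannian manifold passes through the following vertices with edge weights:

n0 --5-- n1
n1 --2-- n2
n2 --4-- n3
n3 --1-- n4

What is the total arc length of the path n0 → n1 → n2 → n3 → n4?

Arc length = 5 + 2 + 4 + 1 = 12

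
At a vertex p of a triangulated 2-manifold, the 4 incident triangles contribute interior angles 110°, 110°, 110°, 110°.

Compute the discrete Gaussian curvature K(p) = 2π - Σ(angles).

Sum of angles = 440°. K = 360° - 440° = -80°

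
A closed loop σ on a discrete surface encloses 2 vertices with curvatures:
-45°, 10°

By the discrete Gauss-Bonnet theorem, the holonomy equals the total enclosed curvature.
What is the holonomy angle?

Holonomy = total enclosed curvature = (-45°) + 10° = -35°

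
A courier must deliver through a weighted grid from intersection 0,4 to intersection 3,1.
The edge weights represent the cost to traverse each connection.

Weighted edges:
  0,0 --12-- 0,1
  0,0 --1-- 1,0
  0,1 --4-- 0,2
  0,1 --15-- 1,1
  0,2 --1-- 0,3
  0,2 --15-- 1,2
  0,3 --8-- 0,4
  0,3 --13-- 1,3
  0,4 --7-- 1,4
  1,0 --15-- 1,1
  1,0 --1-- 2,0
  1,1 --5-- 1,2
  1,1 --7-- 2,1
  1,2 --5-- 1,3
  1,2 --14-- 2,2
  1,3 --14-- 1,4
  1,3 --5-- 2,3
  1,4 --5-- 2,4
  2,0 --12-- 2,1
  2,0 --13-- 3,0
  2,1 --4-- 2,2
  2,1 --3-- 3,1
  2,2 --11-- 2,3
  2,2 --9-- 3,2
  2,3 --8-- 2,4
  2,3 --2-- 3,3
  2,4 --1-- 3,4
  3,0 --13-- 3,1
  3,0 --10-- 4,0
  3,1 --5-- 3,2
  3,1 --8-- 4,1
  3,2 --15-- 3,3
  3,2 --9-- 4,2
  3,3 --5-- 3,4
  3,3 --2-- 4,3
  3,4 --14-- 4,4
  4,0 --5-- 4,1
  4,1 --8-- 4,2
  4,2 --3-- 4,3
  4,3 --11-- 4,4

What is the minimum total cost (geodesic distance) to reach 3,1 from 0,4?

Shortest path: 0,4 → 1,4 → 2,4 → 3,4 → 3,3 → 4,3 → 4,2 → 3,2 → 3,1, total weight = 37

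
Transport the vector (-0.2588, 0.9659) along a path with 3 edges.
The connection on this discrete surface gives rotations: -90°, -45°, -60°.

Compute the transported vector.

Total rotation: (-90°) + (-45°) + (-60°) = -195° ≡ 165° (mod 360°). Final vector: (0, -1)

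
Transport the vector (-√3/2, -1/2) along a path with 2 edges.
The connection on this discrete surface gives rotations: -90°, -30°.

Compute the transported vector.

Total rotation: (-90°) + (-30°) = -120°. Final vector: (0, 1)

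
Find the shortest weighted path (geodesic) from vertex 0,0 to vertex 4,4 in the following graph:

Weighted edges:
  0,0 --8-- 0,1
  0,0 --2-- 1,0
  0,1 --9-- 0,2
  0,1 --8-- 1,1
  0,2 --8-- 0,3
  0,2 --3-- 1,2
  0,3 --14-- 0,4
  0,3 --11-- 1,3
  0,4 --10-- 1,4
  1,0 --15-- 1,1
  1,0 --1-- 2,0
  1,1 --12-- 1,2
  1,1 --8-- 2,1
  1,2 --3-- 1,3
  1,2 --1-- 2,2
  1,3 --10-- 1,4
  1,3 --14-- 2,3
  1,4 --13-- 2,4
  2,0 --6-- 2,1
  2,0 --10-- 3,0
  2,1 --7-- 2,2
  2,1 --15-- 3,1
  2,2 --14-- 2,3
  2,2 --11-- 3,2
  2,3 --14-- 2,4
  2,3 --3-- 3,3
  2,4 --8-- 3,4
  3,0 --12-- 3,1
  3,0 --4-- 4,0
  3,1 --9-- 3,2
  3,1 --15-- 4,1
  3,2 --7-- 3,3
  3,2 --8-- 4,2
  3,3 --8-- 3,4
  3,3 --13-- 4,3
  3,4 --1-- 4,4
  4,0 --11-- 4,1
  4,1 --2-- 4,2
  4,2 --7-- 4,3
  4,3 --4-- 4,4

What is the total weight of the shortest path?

Shortest path: 0,0 → 1,0 → 2,0 → 3,0 → 4,0 → 4,1 → 4,2 → 4,3 → 4,4, total weight = 41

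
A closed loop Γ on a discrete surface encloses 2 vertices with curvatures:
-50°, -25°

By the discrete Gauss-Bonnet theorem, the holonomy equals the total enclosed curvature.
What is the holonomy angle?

Holonomy = total enclosed curvature = (-50°) + (-25°) = -75°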